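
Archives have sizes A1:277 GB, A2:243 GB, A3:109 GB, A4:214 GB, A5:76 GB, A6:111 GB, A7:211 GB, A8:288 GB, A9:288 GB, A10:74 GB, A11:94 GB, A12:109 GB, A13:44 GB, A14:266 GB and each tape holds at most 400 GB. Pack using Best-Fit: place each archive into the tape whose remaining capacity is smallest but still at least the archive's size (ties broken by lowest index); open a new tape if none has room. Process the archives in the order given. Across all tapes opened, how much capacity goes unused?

396

tape 1: place A1 (277 GB), 123 GB left
tape 2: place A2 (243 GB), 157 GB left
tape 1: place A3 (109 GB), 14 GB left
tape 3: place A4 (214 GB), 186 GB left
tape 2: place A5 (76 GB), 81 GB left
tape 3: place A6 (111 GB), 75 GB left
tape 4: place A7 (211 GB), 189 GB left
tape 5: place A8 (288 GB), 112 GB left
tape 6: place A9 (288 GB), 112 GB left
tape 3: place A10 (74 GB), 1 GB left
tape 5: place A11 (94 GB), 18 GB left
tape 6: place A12 (109 GB), 3 GB left
tape 2: place A13 (44 GB), 37 GB left
tape 7: place A14 (266 GB), 134 GB left
7 tapes × 400 GB = 2800 GB; used 2404 GB; unused 396 GB.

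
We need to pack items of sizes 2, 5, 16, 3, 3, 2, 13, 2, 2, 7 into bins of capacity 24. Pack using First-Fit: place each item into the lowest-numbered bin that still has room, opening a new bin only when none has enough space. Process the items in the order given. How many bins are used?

3

2 → bin 1 (remaining 22)
5 → bin 1 (remaining 17)
16 → bin 1 (remaining 1)
3 → bin 2 (remaining 21)
3 → bin 2 (remaining 18)
2 → bin 2 (remaining 16)
13 → bin 2 (remaining 3)
2 → bin 2 (remaining 1)
2 → bin 3 (remaining 22)
7 → bin 3 (remaining 15)
Final bins: [2,5,16] [3,3,2,13,2] [2,7].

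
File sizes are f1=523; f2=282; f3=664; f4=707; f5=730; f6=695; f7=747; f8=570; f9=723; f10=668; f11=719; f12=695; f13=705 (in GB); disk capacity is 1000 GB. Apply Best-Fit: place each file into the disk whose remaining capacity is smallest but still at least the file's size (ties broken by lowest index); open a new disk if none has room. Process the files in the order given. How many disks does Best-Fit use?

12

disk 1: place f1 (523 GB), 477 GB left
disk 1: place f2 (282 GB), 195 GB left
disk 2: place f3 (664 GB), 336 GB left
disk 3: place f4 (707 GB), 293 GB left
disk 4: place f5 (730 GB), 270 GB left
disk 5: place f6 (695 GB), 305 GB left
disk 6: place f7 (747 GB), 253 GB left
disk 7: place f8 (570 GB), 430 GB left
disk 8: place f9 (723 GB), 277 GB left
disk 9: place f10 (668 GB), 332 GB left
disk 10: place f11 (719 GB), 281 GB left
disk 11: place f12 (695 GB), 305 GB left
disk 12: place f13 (705 GB), 295 GB left
Final disks: [523,282] [664] [707] [730] [695] [747] [570] [723] [668] [719] [695] [705].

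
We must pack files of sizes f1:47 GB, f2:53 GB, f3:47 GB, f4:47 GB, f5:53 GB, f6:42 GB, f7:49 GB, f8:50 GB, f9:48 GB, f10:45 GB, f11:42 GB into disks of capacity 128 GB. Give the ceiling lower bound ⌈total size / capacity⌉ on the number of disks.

Total size = 47 + 53 + 47 + 47 + 53 + 42 + 49 + 50 + 48 + 45 + 42 = 523 GB.
⌈523 / 128⌉ = 5.

5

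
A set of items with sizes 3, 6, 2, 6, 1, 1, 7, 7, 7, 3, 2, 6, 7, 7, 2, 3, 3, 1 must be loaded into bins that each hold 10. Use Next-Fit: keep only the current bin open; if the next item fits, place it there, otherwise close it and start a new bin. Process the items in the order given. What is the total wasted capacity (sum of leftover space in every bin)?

Put 3 in bin 1; 7 remain.
Put 6 in bin 1; 1 remain.
Put 2 in bin 2; 8 remain.
Put 6 in bin 2; 2 remain.
Put 1 in bin 2; 1 remain.
Put 1 in bin 2; 0 remain.
Put 7 in bin 3; 3 remain.
Put 7 in bin 4; 3 remain.
Put 7 in bin 5; 3 remain.
Put 3 in bin 5; 0 remain.
Put 2 in bin 6; 8 remain.
Put 6 in bin 6; 2 remain.
Put 7 in bin 7; 3 remain.
Put 7 in bin 8; 3 remain.
Put 2 in bin 8; 1 remain.
Put 3 in bin 9; 7 remain.
Put 3 in bin 9; 4 remain.
Put 1 in bin 9; 3 remain.
9 bins × 10 = 90; used 74; unused 16.

16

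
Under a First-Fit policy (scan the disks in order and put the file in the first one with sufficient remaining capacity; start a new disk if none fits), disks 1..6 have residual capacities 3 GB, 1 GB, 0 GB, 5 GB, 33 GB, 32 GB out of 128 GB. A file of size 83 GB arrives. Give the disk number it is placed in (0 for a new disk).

0

No disk has ≥ 83 GB free, so a new disk is opened.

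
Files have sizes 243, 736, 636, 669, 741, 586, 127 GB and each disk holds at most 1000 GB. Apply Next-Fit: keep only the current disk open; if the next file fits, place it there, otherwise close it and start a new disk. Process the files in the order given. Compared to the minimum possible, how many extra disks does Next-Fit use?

0

Next-Fit: [243,736] [636] [669] [741] [586,127] → 5 disks.
5 files exceed 500 GB (half the capacity), and no two of those can share a disk, so at least 5 disks are needed.
So 5 is already optimal.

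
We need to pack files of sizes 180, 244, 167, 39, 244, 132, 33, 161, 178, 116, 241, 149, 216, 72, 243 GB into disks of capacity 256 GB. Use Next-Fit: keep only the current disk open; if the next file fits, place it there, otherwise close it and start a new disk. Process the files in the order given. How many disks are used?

disk 1: place 180 GB, 76 GB left
disk 2: place 244 GB, 12 GB left
disk 3: place 167 GB, 89 GB left
disk 3: place 39 GB, 50 GB left
disk 4: place 244 GB, 12 GB left
disk 5: place 132 GB, 124 GB left
disk 5: place 33 GB, 91 GB left
disk 6: place 161 GB, 95 GB left
disk 7: place 178 GB, 78 GB left
disk 8: place 116 GB, 140 GB left
disk 9: place 241 GB, 15 GB left
disk 10: place 149 GB, 107 GB left
disk 11: place 216 GB, 40 GB left
disk 12: place 72 GB, 184 GB left
disk 13: place 243 GB, 13 GB left

13 disks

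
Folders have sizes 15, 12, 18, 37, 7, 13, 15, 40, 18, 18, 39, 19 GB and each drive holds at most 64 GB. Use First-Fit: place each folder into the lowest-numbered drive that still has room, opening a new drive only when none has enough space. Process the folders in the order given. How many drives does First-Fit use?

5 drives

Put 15 GB in drive 1; 49 GB remain.
Put 12 GB in drive 1; 37 GB remain.
Put 18 GB in drive 1; 19 GB remain.
Put 37 GB in drive 2; 27 GB remain.
Put 7 GB in drive 1; 12 GB remain.
Put 13 GB in drive 2; 14 GB remain.
Put 15 GB in drive 3; 49 GB remain.
Put 40 GB in drive 3; 9 GB remain.
Put 18 GB in drive 4; 46 GB remain.
Put 18 GB in drive 4; 28 GB remain.
Put 39 GB in drive 5; 25 GB remain.
Put 19 GB in drive 4; 9 GB remain.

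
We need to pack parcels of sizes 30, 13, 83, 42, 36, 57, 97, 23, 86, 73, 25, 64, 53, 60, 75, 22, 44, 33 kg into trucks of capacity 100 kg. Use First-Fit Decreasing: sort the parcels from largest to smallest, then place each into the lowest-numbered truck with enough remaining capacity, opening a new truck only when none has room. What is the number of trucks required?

10

Sorted descending: 97, 86, 83, 75, 73, 64, 60, 57, 53, 44, 42, 36, 33, 30, 25, 23, 22, 13.
truck 1: place 97 kg, 3 kg left
truck 2: place 86 kg, 14 kg left
truck 3: place 83 kg, 17 kg left
truck 4: place 75 kg, 25 kg left
truck 5: place 73 kg, 27 kg left
truck 6: place 64 kg, 36 kg left
truck 7: place 60 kg, 40 kg left
truck 8: place 57 kg, 43 kg left
truck 9: place 53 kg, 47 kg left
truck 9: place 44 kg, 3 kg left
truck 8: place 42 kg, 1 kg left
truck 6: place 36 kg, 0 kg left
truck 7: place 33 kg, 7 kg left
truck 10: place 30 kg, 70 kg left
truck 4: place 25 kg, 0 kg left
truck 5: place 23 kg, 4 kg left
truck 10: place 22 kg, 48 kg left
truck 2: place 13 kg, 1 kg left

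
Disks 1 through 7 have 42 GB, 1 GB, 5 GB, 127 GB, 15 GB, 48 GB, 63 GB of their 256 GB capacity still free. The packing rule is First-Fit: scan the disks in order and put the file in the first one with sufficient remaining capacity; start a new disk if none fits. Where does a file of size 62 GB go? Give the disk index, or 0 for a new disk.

4

Disks with room: disk 4 (127 GB), disk 7 (63 GB).
The first with room is disk 4.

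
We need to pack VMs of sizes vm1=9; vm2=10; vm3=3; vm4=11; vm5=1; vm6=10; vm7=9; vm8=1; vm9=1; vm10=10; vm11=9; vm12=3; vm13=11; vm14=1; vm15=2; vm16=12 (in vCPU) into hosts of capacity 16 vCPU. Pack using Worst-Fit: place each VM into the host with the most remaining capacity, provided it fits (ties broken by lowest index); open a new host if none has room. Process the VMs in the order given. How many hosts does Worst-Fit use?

9

vm1 (9 vCPU) → host 1 (remaining 7 vCPU)
vm2 (10 vCPU) → host 2 (remaining 6 vCPU)
vm3 (3 vCPU) → host 1 (remaining 4 vCPU)
vm4 (11 vCPU) → host 3 (remaining 5 vCPU)
vm5 (1 vCPU) → host 2 (remaining 5 vCPU)
vm6 (10 vCPU) → host 4 (remaining 6 vCPU)
vm7 (9 vCPU) → host 5 (remaining 7 vCPU)
vm8 (1 vCPU) → host 5 (remaining 6 vCPU)
vm9 (1 vCPU) → host 4 (remaining 5 vCPU)
vm10 (10 vCPU) → host 6 (remaining 6 vCPU)
vm11 (9 vCPU) → host 7 (remaining 7 vCPU)
vm12 (3 vCPU) → host 7 (remaining 4 vCPU)
vm13 (11 vCPU) → host 8 (remaining 5 vCPU)
vm14 (1 vCPU) → host 5 (remaining 5 vCPU)
vm15 (2 vCPU) → host 6 (remaining 4 vCPU)
vm16 (12 vCPU) → host 9 (remaining 4 vCPU)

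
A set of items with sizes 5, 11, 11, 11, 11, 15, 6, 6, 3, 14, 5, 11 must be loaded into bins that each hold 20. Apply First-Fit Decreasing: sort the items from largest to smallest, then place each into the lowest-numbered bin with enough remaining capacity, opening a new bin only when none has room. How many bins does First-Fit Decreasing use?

7 bins

Sorted descending: 15, 14, 11, 11, 11, 11, 11, 6, 6, 5, 5, 3.
bin 1: place 15, 5 left
bin 2: place 14, 6 left
bin 3: place 11, 9 left
bin 4: place 11, 9 left
bin 5: place 11, 9 left
bin 6: place 11, 9 left
bin 7: place 11, 9 left
bin 2: place 6, 0 left
bin 3: place 6, 3 left
bin 1: place 5, 0 left
bin 4: place 5, 4 left
bin 3: place 3, 0 left
Final bins: [15,5] [14,6] [11,6,3] [11,5] [11] [11] [11].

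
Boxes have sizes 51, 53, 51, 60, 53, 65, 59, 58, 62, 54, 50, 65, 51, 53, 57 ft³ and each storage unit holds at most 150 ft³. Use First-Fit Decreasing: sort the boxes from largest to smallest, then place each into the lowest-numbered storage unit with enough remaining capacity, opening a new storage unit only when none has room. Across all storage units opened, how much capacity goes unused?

358

Sorted descending: 65, 65, 62, 60, 59, 58, 57, 54, 53, 53, 53, 51, 51, 51, 50.
Put 65 ft³ in storage unit 1; 85 ft³ remain.
Put 65 ft³ in storage unit 1; 20 ft³ remain.
Put 62 ft³ in storage unit 2; 88 ft³ remain.
Put 60 ft³ in storage unit 2; 28 ft³ remain.
Put 59 ft³ in storage unit 3; 91 ft³ remain.
Put 58 ft³ in storage unit 3; 33 ft³ remain.
Put 57 ft³ in storage unit 4; 93 ft³ remain.
Put 54 ft³ in storage unit 4; 39 ft³ remain.
Put 53 ft³ in storage unit 5; 97 ft³ remain.
Put 53 ft³ in storage unit 5; 44 ft³ remain.
Put 53 ft³ in storage unit 6; 97 ft³ remain.
Put 51 ft³ in storage unit 6; 46 ft³ remain.
Put 51 ft³ in storage unit 7; 99 ft³ remain.
Put 51 ft³ in storage unit 7; 48 ft³ remain.
Put 50 ft³ in storage unit 8; 100 ft³ remain.
8 storage units × 150 ft³ = 1200 ft³; used 842 ft³; unused 358 ft³.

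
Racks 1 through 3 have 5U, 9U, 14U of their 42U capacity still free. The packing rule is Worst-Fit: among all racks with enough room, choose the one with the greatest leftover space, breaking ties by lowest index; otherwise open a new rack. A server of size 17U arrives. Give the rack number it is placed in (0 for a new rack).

No rack has ≥ 17U free, so a new rack is opened.

0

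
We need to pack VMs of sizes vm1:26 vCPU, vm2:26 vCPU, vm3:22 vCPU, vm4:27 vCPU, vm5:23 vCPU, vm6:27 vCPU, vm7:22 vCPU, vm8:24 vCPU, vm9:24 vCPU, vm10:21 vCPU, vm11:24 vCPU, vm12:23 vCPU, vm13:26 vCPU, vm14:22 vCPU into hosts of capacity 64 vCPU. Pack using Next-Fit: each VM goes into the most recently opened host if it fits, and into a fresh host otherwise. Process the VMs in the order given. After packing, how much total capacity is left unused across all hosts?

vm1 (26 vCPU) → host 1 (remaining 38 vCPU)
vm2 (26 vCPU) → host 1 (remaining 12 vCPU)
vm3 (22 vCPU) → host 2 (remaining 42 vCPU)
vm4 (27 vCPU) → host 2 (remaining 15 vCPU)
vm5 (23 vCPU) → host 3 (remaining 41 vCPU)
vm6 (27 vCPU) → host 3 (remaining 14 vCPU)
vm7 (22 vCPU) → host 4 (remaining 42 vCPU)
vm8 (24 vCPU) → host 4 (remaining 18 vCPU)
vm9 (24 vCPU) → host 5 (remaining 40 vCPU)
vm10 (21 vCPU) → host 5 (remaining 19 vCPU)
vm11 (24 vCPU) → host 6 (remaining 40 vCPU)
vm12 (23 vCPU) → host 6 (remaining 17 vCPU)
vm13 (26 vCPU) → host 7 (remaining 38 vCPU)
vm14 (22 vCPU) → host 7 (remaining 16 vCPU)
7 hosts × 64 vCPU = 448 vCPU; used 337 vCPU; unused 111 vCPU.

111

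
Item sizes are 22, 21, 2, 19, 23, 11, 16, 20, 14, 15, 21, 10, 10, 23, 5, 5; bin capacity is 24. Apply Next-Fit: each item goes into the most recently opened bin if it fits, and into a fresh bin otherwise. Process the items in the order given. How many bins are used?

13

Put 22 in bin 1; 2 remain.
Put 21 in bin 2; 3 remain.
Put 2 in bin 2; 1 remain.
Put 19 in bin 3; 5 remain.
Put 23 in bin 4; 1 remain.
Put 11 in bin 5; 13 remain.
Put 16 in bin 6; 8 remain.
Put 20 in bin 7; 4 remain.
Put 14 in bin 8; 10 remain.
Put 15 in bin 9; 9 remain.
Put 21 in bin 10; 3 remain.
Put 10 in bin 11; 14 remain.
Put 10 in bin 11; 4 remain.
Put 23 in bin 12; 1 remain.
Put 5 in bin 13; 19 remain.
Put 5 in bin 13; 14 remain.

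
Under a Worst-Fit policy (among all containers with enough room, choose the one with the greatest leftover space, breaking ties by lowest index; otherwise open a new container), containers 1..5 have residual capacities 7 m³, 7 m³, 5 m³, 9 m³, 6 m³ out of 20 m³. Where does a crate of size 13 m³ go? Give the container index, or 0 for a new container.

0

No container has ≥ 13 m³ free, so a new container is opened.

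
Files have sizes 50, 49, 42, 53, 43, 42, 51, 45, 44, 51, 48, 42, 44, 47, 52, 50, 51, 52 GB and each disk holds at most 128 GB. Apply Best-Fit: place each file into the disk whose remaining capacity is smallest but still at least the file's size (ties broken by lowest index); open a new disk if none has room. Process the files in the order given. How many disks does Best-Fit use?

9

Put 50 GB in disk 1; 78 GB remain.
Put 49 GB in disk 1; 29 GB remain.
Put 42 GB in disk 2; 86 GB remain.
Put 53 GB in disk 2; 33 GB remain.
Put 43 GB in disk 3; 85 GB remain.
Put 42 GB in disk 3; 43 GB remain.
Put 51 GB in disk 4; 77 GB remain.
Put 45 GB in disk 4; 32 GB remain.
Put 44 GB in disk 5; 84 GB remain.
Put 51 GB in disk 5; 33 GB remain.
Put 48 GB in disk 6; 80 GB remain.
Put 42 GB in disk 3; 1 GB remain.
Put 44 GB in disk 6; 36 GB remain.
Put 47 GB in disk 7; 81 GB remain.
Put 52 GB in disk 7; 29 GB remain.
Put 50 GB in disk 8; 78 GB remain.
Put 51 GB in disk 8; 27 GB remain.
Put 52 GB in disk 9; 76 GB remain.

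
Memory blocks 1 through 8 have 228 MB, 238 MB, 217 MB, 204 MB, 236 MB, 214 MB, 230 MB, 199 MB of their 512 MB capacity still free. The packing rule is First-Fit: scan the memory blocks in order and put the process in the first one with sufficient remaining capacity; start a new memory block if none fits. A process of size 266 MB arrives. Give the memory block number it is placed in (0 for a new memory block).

0

No memory block has ≥ 266 MB free, so a new memory block is opened.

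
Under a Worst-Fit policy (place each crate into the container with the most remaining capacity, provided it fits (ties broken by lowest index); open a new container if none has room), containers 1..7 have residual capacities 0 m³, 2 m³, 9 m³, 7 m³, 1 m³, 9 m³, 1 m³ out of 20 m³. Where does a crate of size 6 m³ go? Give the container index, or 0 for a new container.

Containers with room: container 3 (9 m³), container 4 (7 m³), container 6 (9 m³).
Most room is container 3 with 9 m³ free.

3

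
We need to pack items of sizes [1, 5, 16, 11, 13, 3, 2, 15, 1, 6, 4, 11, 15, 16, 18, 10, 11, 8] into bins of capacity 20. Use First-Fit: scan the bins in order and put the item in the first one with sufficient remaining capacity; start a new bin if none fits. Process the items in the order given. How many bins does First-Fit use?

10

bin 1: place 1, 19 left
bin 1: place 5, 14 left
bin 2: place 16, 4 left
bin 1: place 11, 3 left
bin 3: place 13, 7 left
bin 1: place 3, 0 left
bin 2: place 2, 2 left
bin 4: place 15, 5 left
bin 2: place 1, 1 left
bin 3: place 6, 1 left
bin 4: place 4, 1 left
bin 5: place 11, 9 left
bin 6: place 15, 5 left
bin 7: place 16, 4 left
bin 8: place 18, 2 left
bin 9: place 10, 10 left
bin 10: place 11, 9 left
bin 5: place 8, 1 left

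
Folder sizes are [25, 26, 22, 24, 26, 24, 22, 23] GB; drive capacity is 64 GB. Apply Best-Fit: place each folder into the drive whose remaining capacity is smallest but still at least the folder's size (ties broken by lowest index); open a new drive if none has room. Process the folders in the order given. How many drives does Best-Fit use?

4

25 GB → drive 1 (remaining 39 GB)
26 GB → drive 1 (remaining 13 GB)
22 GB → drive 2 (remaining 42 GB)
24 GB → drive 2 (remaining 18 GB)
26 GB → drive 3 (remaining 38 GB)
24 GB → drive 3 (remaining 14 GB)
22 GB → drive 4 (remaining 42 GB)
23 GB → drive 4 (remaining 19 GB)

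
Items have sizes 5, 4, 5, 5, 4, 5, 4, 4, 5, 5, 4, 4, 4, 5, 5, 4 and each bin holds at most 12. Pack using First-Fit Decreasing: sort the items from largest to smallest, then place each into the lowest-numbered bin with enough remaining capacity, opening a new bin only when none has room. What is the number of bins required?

7

Sorted descending: 5, 5, 5, 5, 5, 5, 5, 5, 4, 4, 4, 4, 4, 4, 4, 4.
5 → bin 1 (remaining 7)
5 → bin 1 (remaining 2)
5 → bin 2 (remaining 7)
5 → bin 2 (remaining 2)
5 → bin 3 (remaining 7)
5 → bin 3 (remaining 2)
5 → bin 4 (remaining 7)
5 → bin 4 (remaining 2)
4 → bin 5 (remaining 8)
4 → bin 5 (remaining 4)
4 → bin 5 (remaining 0)
4 → bin 6 (remaining 8)
4 → bin 6 (remaining 4)
4 → bin 6 (remaining 0)
4 → bin 7 (remaining 8)
4 → bin 7 (remaining 4)
Final bins: [5,5] [5,5] [5,5] [5,5] [4,4,4] [4,4,4] [4,4].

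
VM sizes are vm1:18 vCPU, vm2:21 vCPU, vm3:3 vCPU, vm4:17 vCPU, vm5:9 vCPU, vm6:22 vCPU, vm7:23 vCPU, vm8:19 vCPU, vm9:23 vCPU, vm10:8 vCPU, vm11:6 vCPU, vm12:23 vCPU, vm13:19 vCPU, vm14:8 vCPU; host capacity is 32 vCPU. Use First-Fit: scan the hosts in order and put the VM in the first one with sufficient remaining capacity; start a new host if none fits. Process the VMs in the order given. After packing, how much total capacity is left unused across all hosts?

host 1: place vm1 (18 vCPU), 14 vCPU left
host 2: place vm2 (21 vCPU), 11 vCPU left
host 1: place vm3 (3 vCPU), 11 vCPU left
host 3: place vm4 (17 vCPU), 15 vCPU left
host 1: place vm5 (9 vCPU), 2 vCPU left
host 4: place vm6 (22 vCPU), 10 vCPU left
host 5: place vm7 (23 vCPU), 9 vCPU left
host 6: place vm8 (19 vCPU), 13 vCPU left
host 7: place vm9 (23 vCPU), 9 vCPU left
host 2: place vm10 (8 vCPU), 3 vCPU left
host 3: place vm11 (6 vCPU), 9 vCPU left
host 8: place vm12 (23 vCPU), 9 vCPU left
host 9: place vm13 (19 vCPU), 13 vCPU left
host 3: place vm14 (8 vCPU), 1 vCPU left
9 hosts × 32 vCPU = 288 vCPU; used 219 vCPU; unused 69 vCPU.

69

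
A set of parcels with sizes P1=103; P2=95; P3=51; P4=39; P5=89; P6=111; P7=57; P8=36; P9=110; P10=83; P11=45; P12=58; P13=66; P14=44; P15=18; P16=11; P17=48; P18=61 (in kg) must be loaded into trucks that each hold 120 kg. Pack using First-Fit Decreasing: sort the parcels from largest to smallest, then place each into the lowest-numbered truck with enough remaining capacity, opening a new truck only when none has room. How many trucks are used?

11 trucks

Sorted descending: 111, 110, 103, 95, 89, 83, 66, 61, 58, 57, 51, 48, 45, 44, 39, 36, 18, 11.
111 kg → truck 1 (remaining 9 kg)
110 kg → truck 2 (remaining 10 kg)
103 kg → truck 3 (remaining 17 kg)
95 kg → truck 4 (remaining 25 kg)
89 kg → truck 5 (remaining 31 kg)
83 kg → truck 6 (remaining 37 kg)
66 kg → truck 7 (remaining 54 kg)
61 kg → truck 8 (remaining 59 kg)
58 kg → truck 8 (remaining 1 kg)
57 kg → truck 9 (remaining 63 kg)
51 kg → truck 7 (remaining 3 kg)
48 kg → truck 9 (remaining 15 kg)
45 kg → truck 10 (remaining 75 kg)
44 kg → truck 10 (remaining 31 kg)
39 kg → truck 11 (remaining 81 kg)
36 kg → truck 6 (remaining 1 kg)
18 kg → truck 4 (remaining 7 kg)
11 kg → truck 3 (remaining 6 kg)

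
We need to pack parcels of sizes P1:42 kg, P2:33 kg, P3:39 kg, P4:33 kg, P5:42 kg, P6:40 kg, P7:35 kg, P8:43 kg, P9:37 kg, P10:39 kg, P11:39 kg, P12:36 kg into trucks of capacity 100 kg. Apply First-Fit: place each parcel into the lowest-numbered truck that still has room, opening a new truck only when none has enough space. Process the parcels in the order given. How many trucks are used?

Put P1 (42 kg) in truck 1; 58 kg remain.
Put P2 (33 kg) in truck 1; 25 kg remain.
Put P3 (39 kg) in truck 2; 61 kg remain.
Put P4 (33 kg) in truck 2; 28 kg remain.
Put P5 (42 kg) in truck 3; 58 kg remain.
Put P6 (40 kg) in truck 3; 18 kg remain.
Put P7 (35 kg) in truck 4; 65 kg remain.
Put P8 (43 kg) in truck 4; 22 kg remain.
Put P9 (37 kg) in truck 5; 63 kg remain.
Put P10 (39 kg) in truck 5; 24 kg remain.
Put P11 (39 kg) in truck 6; 61 kg remain.
Put P12 (36 kg) in truck 6; 25 kg remain.

6 trucks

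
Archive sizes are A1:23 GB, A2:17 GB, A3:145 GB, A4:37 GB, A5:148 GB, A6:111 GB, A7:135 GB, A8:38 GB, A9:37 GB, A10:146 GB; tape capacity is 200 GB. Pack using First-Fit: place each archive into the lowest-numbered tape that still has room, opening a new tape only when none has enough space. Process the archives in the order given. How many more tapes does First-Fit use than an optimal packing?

First-Fit: [23,17,145] [37,148] [111,38,37] [135] [146] → 5 tapes.
Total size 837 GB; any packing needs at least ⌈837/200⌉ = 5 tapes.
So 5 is already optimal.

0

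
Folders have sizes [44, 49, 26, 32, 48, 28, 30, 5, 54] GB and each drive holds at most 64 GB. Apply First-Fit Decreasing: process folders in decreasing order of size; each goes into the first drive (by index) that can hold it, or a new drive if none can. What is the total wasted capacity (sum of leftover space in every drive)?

Sorted descending: 54, 49, 48, 44, 32, 30, 28, 26, 5.
Put 54 GB in drive 1; 10 GB remain.
Put 49 GB in drive 2; 15 GB remain.
Put 48 GB in drive 3; 16 GB remain.
Put 44 GB in drive 4; 20 GB remain.
Put 32 GB in drive 5; 32 GB remain.
Put 30 GB in drive 5; 2 GB remain.
Put 28 GB in drive 6; 36 GB remain.
Put 26 GB in drive 6; 10 GB remain.
Put 5 GB in drive 1; 5 GB remain.
6 drives × 64 GB = 384 GB; used 316 GB; unused 68 GB.

68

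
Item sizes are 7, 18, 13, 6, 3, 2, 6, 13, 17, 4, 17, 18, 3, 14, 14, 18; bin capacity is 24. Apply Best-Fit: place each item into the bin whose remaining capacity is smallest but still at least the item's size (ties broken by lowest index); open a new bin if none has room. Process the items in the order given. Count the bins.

9 bins

Put 7 in bin 1; 17 remain.
Put 18 in bin 2; 6 remain.
Put 13 in bin 1; 4 remain.
Put 6 in bin 2; 0 remain.
Put 3 in bin 1; 1 remain.
Put 2 in bin 3; 22 remain.
Put 6 in bin 3; 16 remain.
Put 13 in bin 3; 3 remain.
Put 17 in bin 4; 7 remain.
Put 4 in bin 4; 3 remain.
Put 17 in bin 5; 7 remain.
Put 18 in bin 6; 6 remain.
Put 3 in bin 3; 0 remain.
Put 14 in bin 7; 10 remain.
Put 14 in bin 8; 10 remain.
Put 18 in bin 9; 6 remain.
Final bins: [7,13,3] [18,6] [2,6,13,3] [17,4] [17] [18] [14] [14] [18].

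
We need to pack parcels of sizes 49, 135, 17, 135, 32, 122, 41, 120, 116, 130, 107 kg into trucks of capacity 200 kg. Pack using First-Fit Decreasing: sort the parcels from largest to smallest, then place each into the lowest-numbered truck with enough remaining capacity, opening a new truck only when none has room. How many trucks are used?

Sorted descending: 135, 135, 130, 122, 120, 116, 107, 49, 41, 32, 17.
Put 135 kg in truck 1; 65 kg remain.
Put 135 kg in truck 2; 65 kg remain.
Put 130 kg in truck 3; 70 kg remain.
Put 122 kg in truck 4; 78 kg remain.
Put 120 kg in truck 5; 80 kg remain.
Put 116 kg in truck 6; 84 kg remain.
Put 107 kg in truck 7; 93 kg remain.
Put 49 kg in truck 1; 16 kg remain.
Put 41 kg in truck 2; 24 kg remain.
Put 32 kg in truck 3; 38 kg remain.
Put 17 kg in truck 2; 7 kg remain.
Final trucks: [135,49] [135,41,17] [130,32] [122] [120] [116] [107].

7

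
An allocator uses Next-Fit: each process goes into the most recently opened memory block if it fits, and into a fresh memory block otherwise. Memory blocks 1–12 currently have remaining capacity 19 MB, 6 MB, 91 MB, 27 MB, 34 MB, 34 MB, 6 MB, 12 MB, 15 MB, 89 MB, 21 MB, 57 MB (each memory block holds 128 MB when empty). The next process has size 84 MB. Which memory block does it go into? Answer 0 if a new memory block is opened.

Next-Fit only looks at memory block 12, which has 57 MB free.
84 MB does not fit, so a new memory block is opened.

0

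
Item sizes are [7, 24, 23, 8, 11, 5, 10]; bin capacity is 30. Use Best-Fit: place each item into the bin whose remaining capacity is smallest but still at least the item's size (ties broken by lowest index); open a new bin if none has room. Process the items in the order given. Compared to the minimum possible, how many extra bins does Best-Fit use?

Best-Fit: [7,23] [24,5] [8,11,10] → 3 bins.
Total size 88; any packing needs at least ⌈88/30⌉ = 3 bins.
So 3 is already optimal.

0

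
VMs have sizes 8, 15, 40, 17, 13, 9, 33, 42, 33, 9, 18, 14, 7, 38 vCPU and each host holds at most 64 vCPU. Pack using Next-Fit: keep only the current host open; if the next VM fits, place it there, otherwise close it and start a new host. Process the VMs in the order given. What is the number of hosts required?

6 hosts

host 1: place 8 vCPU, 56 vCPU left
host 1: place 15 vCPU, 41 vCPU left
host 1: place 40 vCPU, 1 vCPU left
host 2: place 17 vCPU, 47 vCPU left
host 2: place 13 vCPU, 34 vCPU left
host 2: place 9 vCPU, 25 vCPU left
host 3: place 33 vCPU, 31 vCPU left
host 4: place 42 vCPU, 22 vCPU left
host 5: place 33 vCPU, 31 vCPU left
host 5: place 9 vCPU, 22 vCPU left
host 5: place 18 vCPU, 4 vCPU left
host 6: place 14 vCPU, 50 vCPU left
host 6: place 7 vCPU, 43 vCPU left
host 6: place 38 vCPU, 5 vCPU left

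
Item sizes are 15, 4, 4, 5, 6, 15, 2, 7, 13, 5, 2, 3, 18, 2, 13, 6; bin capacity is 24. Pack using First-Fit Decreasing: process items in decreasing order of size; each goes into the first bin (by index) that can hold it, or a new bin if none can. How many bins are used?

Sorted descending: 18, 15, 15, 13, 13, 7, 6, 6, 5, 5, 4, 4, 3, 2, 2, 2.
18 → bin 1 (remaining 6)
15 → bin 2 (remaining 9)
15 → bin 3 (remaining 9)
13 → bin 4 (remaining 11)
13 → bin 5 (remaining 11)
7 → bin 2 (remaining 2)
6 → bin 1 (remaining 0)
6 → bin 3 (remaining 3)
5 → bin 4 (remaining 6)
5 → bin 4 (remaining 1)
4 → bin 5 (remaining 7)
4 → bin 5 (remaining 3)
3 → bin 3 (remaining 0)
2 → bin 2 (remaining 0)
2 → bin 5 (remaining 1)
2 → bin 6 (remaining 22)
Final bins: [18,6] [15,7,2] [15,6,3] [13,5,5] [13,4,4,2] [2].

6 bins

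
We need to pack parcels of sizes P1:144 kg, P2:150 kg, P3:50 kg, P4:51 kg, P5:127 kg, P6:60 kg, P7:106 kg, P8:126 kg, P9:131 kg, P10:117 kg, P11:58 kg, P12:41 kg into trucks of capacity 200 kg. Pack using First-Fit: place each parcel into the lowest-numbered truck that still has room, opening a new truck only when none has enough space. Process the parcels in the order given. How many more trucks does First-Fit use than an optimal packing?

First-Fit: [144,50] [150,41] [51,127] [60,106] [126,58] [131] [117] → 7 trucks.
7 parcels exceed 100 kg (half the capacity), and no two of those can share a truck, so at least 7 trucks are needed.
So 7 is already optimal.

0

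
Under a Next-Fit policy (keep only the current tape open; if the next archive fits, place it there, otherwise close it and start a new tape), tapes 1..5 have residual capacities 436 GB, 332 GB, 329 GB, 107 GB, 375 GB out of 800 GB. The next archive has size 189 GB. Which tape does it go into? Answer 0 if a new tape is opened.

5

Next-Fit only looks at tape 5, which has 375 GB free.
189 GB fits there.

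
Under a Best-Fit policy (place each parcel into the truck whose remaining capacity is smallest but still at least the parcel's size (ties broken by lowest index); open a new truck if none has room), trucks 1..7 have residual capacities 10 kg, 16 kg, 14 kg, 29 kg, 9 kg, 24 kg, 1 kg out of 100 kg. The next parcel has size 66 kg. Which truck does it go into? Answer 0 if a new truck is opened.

No truck has ≥ 66 kg free, so a new truck is opened.

0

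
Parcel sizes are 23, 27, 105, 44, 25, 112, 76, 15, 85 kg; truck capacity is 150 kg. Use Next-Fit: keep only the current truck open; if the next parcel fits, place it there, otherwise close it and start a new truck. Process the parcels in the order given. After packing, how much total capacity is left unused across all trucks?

238

23 kg → truck 1 (remaining 127 kg)
27 kg → truck 1 (remaining 100 kg)
105 kg → truck 2 (remaining 45 kg)
44 kg → truck 2 (remaining 1 kg)
25 kg → truck 3 (remaining 125 kg)
112 kg → truck 3 (remaining 13 kg)
76 kg → truck 4 (remaining 74 kg)
15 kg → truck 4 (remaining 59 kg)
85 kg → truck 5 (remaining 65 kg)
5 trucks × 150 kg = 750 kg; used 512 kg; unused 238 kg.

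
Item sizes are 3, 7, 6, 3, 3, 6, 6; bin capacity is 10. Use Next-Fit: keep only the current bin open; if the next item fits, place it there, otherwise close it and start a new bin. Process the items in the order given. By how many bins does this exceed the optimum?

0

Next-Fit: [3,7] [6,3] [3,6] [6] → 4 bins.
Total size 34; any packing needs at least ⌈34/10⌉ = 4 bins.
So 4 is already optimal.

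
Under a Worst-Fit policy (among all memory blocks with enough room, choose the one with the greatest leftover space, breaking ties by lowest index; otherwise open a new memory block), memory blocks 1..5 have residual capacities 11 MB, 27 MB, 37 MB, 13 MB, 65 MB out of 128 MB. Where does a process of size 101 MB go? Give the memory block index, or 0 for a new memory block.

0

No memory block has ≥ 101 MB free, so a new memory block is opened.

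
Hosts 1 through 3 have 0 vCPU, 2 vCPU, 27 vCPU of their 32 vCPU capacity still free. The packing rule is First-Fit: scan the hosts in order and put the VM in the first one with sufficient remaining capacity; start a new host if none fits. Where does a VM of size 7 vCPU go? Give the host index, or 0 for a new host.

3

Hosts with room: host 3 (27 vCPU).
The first with room is host 3.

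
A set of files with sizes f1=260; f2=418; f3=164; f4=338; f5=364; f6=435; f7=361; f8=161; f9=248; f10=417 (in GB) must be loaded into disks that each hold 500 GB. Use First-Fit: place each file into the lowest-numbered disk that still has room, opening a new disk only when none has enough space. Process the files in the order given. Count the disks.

8

Put f1 (260 GB) in disk 1; 240 GB remain.
Put f2 (418 GB) in disk 2; 82 GB remain.
Put f3 (164 GB) in disk 1; 76 GB remain.
Put f4 (338 GB) in disk 3; 162 GB remain.
Put f5 (364 GB) in disk 4; 136 GB remain.
Put f6 (435 GB) in disk 5; 65 GB remain.
Put f7 (361 GB) in disk 6; 139 GB remain.
Put f8 (161 GB) in disk 3; 1 GB remain.
Put f9 (248 GB) in disk 7; 252 GB remain.
Put f10 (417 GB) in disk 8; 83 GB remain.
Final disks: [260,164] [418] [338,161] [364] [435] [361] [248] [417].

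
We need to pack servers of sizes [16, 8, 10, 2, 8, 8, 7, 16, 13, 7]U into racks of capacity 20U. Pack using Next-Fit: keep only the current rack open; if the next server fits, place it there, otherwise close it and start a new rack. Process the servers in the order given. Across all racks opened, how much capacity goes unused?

rack 1: place 16U, 4U left
rack 2: place 8U, 12U left
rack 2: place 10U, 2U left
rack 2: place 2U, 0U left
rack 3: place 8U, 12U left
rack 3: place 8U, 4U left
rack 4: place 7U, 13U left
rack 5: place 16U, 4U left
rack 6: place 13U, 7U left
rack 6: place 7U, 0U left
6 racks × 20U = 120U; used 95U; unused 25U.

25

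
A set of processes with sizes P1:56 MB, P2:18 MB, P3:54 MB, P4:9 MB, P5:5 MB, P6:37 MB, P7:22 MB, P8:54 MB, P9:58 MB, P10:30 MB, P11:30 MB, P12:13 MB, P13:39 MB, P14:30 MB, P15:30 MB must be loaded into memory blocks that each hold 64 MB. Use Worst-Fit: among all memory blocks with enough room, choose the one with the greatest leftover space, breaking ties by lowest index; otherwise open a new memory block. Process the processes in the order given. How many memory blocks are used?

Put P1 (56 MB) in memory block 1; 8 MB remain.
Put P2 (18 MB) in memory block 2; 46 MB remain.
Put P3 (54 MB) in memory block 3; 10 MB remain.
Put P4 (9 MB) in memory block 2; 37 MB remain.
Put P5 (5 MB) in memory block 2; 32 MB remain.
Put P6 (37 MB) in memory block 4; 27 MB remain.
Put P7 (22 MB) in memory block 2; 10 MB remain.
Put P8 (54 MB) in memory block 5; 10 MB remain.
Put P9 (58 MB) in memory block 6; 6 MB remain.
Put P10 (30 MB) in memory block 7; 34 MB remain.
Put P11 (30 MB) in memory block 7; 4 MB remain.
Put P12 (13 MB) in memory block 4; 14 MB remain.
Put P13 (39 MB) in memory block 8; 25 MB remain.
Put P14 (30 MB) in memory block 9; 34 MB remain.
Put P15 (30 MB) in memory block 9; 4 MB remain.
Final memory blocks: [56] [18,9,5,22] [54] [37,13] [54] [58] [30,30] [39] [30,30].

9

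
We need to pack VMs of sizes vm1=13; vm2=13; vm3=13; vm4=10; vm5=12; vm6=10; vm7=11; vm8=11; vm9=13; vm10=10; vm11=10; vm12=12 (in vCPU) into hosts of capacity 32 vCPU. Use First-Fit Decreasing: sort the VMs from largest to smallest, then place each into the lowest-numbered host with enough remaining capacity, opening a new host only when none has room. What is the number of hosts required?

Sorted descending: 13, 13, 13, 13, 12, 12, 11, 11, 10, 10, 10, 10.
host 1: place 13 vCPU, 19 vCPU left
host 1: place 13 vCPU, 6 vCPU left
host 2: place 13 vCPU, 19 vCPU left
host 2: place 13 vCPU, 6 vCPU left
host 3: place 12 vCPU, 20 vCPU left
host 3: place 12 vCPU, 8 vCPU left
host 4: place 11 vCPU, 21 vCPU left
host 4: place 11 vCPU, 10 vCPU left
host 4: place 10 vCPU, 0 vCPU left
host 5: place 10 vCPU, 22 vCPU left
host 5: place 10 vCPU, 12 vCPU left
host 5: place 10 vCPU, 2 vCPU left

5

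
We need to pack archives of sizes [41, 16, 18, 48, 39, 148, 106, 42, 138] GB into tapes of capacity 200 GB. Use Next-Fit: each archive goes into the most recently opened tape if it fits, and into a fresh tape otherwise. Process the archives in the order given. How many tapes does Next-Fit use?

4 tapes

41 GB → tape 1 (remaining 159 GB)
16 GB → tape 1 (remaining 143 GB)
18 GB → tape 1 (remaining 125 GB)
48 GB → tape 1 (remaining 77 GB)
39 GB → tape 1 (remaining 38 GB)
148 GB → tape 2 (remaining 52 GB)
106 GB → tape 3 (remaining 94 GB)
42 GB → tape 3 (remaining 52 GB)
138 GB → tape 4 (remaining 62 GB)
Final tapes: [41,16,18,48,39] [148] [106,42] [138].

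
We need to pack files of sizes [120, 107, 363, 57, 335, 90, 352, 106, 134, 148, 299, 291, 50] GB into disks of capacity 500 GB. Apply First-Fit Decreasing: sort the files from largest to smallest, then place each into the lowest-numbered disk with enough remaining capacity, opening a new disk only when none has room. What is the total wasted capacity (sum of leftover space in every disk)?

Sorted descending: 363, 352, 335, 299, 291, 148, 134, 120, 107, 106, 90, 57, 50.
Put 363 GB in disk 1; 137 GB remain.
Put 352 GB in disk 2; 148 GB remain.
Put 335 GB in disk 3; 165 GB remain.
Put 299 GB in disk 4; 201 GB remain.
Put 291 GB in disk 5; 209 GB remain.
Put 148 GB in disk 2; 0 GB remain.
Put 134 GB in disk 1; 3 GB remain.
Put 120 GB in disk 3; 45 GB remain.
Put 107 GB in disk 4; 94 GB remain.
Put 106 GB in disk 5; 103 GB remain.
Put 90 GB in disk 4; 4 GB remain.
Put 57 GB in disk 5; 46 GB remain.
Put 50 GB in disk 6; 450 GB remain.
6 disks × 500 GB = 3000 GB; used 2452 GB; unused 548 GB.

548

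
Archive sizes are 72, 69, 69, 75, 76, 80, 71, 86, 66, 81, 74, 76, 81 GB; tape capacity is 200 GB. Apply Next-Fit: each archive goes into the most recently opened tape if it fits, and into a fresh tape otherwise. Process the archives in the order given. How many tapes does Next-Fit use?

Put 72 GB in tape 1; 128 GB remain.
Put 69 GB in tape 1; 59 GB remain.
Put 69 GB in tape 2; 131 GB remain.
Put 75 GB in tape 2; 56 GB remain.
Put 76 GB in tape 3; 124 GB remain.
Put 80 GB in tape 3; 44 GB remain.
Put 71 GB in tape 4; 129 GB remain.
Put 86 GB in tape 4; 43 GB remain.
Put 66 GB in tape 5; 134 GB remain.
Put 81 GB in tape 5; 53 GB remain.
Put 74 GB in tape 6; 126 GB remain.
Put 76 GB in tape 6; 50 GB remain.
Put 81 GB in tape 7; 119 GB remain.

7 tapes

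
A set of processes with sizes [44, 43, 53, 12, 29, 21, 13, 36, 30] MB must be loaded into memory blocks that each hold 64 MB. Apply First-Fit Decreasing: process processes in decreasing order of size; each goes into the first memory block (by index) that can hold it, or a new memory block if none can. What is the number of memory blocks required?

5 memory blocks

Sorted descending: 53, 44, 43, 36, 30, 29, 21, 13, 12.
Put 53 MB in memory block 1; 11 MB remain.
Put 44 MB in memory block 2; 20 MB remain.
Put 43 MB in memory block 3; 21 MB remain.
Put 36 MB in memory block 4; 28 MB remain.
Put 30 MB in memory block 5; 34 MB remain.
Put 29 MB in memory block 5; 5 MB remain.
Put 21 MB in memory block 3; 0 MB remain.
Put 13 MB in memory block 2; 7 MB remain.
Put 12 MB in memory block 4; 16 MB remain.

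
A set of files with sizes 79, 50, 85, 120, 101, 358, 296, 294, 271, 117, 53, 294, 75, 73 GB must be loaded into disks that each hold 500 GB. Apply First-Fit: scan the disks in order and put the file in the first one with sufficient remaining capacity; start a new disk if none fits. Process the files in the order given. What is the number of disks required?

6

disk 1: place 79 GB, 421 GB left
disk 1: place 50 GB, 371 GB left
disk 1: place 85 GB, 286 GB left
disk 1: place 120 GB, 166 GB left
disk 1: place 101 GB, 65 GB left
disk 2: place 358 GB, 142 GB left
disk 3: place 296 GB, 204 GB left
disk 4: place 294 GB, 206 GB left
disk 5: place 271 GB, 229 GB left
disk 2: place 117 GB, 25 GB left
disk 1: place 53 GB, 12 GB left
disk 6: place 294 GB, 206 GB left
disk 3: place 75 GB, 129 GB left
disk 3: place 73 GB, 56 GB left
Final disks: [79,50,85,120,101,53] [358,117] [296,75,73] [294] [271] [294].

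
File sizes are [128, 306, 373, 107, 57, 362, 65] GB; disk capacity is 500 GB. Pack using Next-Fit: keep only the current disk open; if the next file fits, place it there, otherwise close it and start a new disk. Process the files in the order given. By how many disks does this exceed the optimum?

Next-Fit: [128,306] [373,107] [57,362,65] → 3 disks.
Total size 1398 GB; any packing needs at least ⌈1398/500⌉ = 3 disks.
So 3 is already optimal.

0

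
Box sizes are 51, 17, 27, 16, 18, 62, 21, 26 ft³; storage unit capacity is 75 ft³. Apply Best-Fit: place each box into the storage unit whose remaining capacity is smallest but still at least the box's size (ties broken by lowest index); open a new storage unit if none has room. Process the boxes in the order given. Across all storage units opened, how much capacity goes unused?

62

Put 51 ft³ in storage unit 1; 24 ft³ remain.
Put 17 ft³ in storage unit 1; 7 ft³ remain.
Put 27 ft³ in storage unit 2; 48 ft³ remain.
Put 16 ft³ in storage unit 2; 32 ft³ remain.
Put 18 ft³ in storage unit 2; 14 ft³ remain.
Put 62 ft³ in storage unit 3; 13 ft³ remain.
Put 21 ft³ in storage unit 4; 54 ft³ remain.
Put 26 ft³ in storage unit 4; 28 ft³ remain.
4 storage units × 75 ft³ = 300 ft³; used 238 ft³; unused 62 ft³.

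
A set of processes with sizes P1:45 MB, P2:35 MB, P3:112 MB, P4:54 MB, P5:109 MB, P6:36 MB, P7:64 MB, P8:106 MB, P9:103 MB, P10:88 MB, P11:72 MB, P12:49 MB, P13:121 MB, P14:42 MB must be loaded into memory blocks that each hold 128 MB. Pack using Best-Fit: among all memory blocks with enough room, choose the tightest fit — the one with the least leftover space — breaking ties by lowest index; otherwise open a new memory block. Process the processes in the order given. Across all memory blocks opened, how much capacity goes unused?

244

P1 (45 MB) → memory block 1 (remaining 83 MB)
P2 (35 MB) → memory block 1 (remaining 48 MB)
P3 (112 MB) → memory block 2 (remaining 16 MB)
P4 (54 MB) → memory block 3 (remaining 74 MB)
P5 (109 MB) → memory block 4 (remaining 19 MB)
P6 (36 MB) → memory block 1 (remaining 12 MB)
P7 (64 MB) → memory block 3 (remaining 10 MB)
P8 (106 MB) → memory block 5 (remaining 22 MB)
P9 (103 MB) → memory block 6 (remaining 25 MB)
P10 (88 MB) → memory block 7 (remaining 40 MB)
P11 (72 MB) → memory block 8 (remaining 56 MB)
P12 (49 MB) → memory block 8 (remaining 7 MB)
P13 (121 MB) → memory block 9 (remaining 7 MB)
P14 (42 MB) → memory block 10 (remaining 86 MB)
10 memory blocks × 128 MB = 1280 MB; used 1036 MB; unused 244 MB.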